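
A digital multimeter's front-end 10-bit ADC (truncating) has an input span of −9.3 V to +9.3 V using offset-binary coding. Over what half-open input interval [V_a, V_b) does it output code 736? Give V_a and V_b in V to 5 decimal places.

LSB = 18.6/2^10 = 18.164 mV.
V_a = V_low + 736·LSB = 4.06875 V; V_b = V_low + 737·LSB = 4.08691 V.

[4.06875 V, 4.08691 V)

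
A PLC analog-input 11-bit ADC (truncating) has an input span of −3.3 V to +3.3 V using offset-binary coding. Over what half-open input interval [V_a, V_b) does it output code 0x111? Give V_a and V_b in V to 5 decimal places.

[-2.42021 V, -2.41699 V)

LSB = 6.6/2^11 = 3.223 mV.
Code 0x111 = 273 decimal.
V_a = V_low + 273·LSB = -2.42021 V; V_b = V_low + 274·LSB = -2.41699 V.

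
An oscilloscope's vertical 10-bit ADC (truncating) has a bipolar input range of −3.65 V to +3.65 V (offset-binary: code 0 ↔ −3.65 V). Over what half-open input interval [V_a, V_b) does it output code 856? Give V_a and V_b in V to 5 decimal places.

LSB = 7.3/2^10 = 7.129 mV.
V_a = V_low + 856·LSB = 2.45234 V; V_b = V_low + 857·LSB = 2.45947 V.

[2.45234 V, 2.45947 V)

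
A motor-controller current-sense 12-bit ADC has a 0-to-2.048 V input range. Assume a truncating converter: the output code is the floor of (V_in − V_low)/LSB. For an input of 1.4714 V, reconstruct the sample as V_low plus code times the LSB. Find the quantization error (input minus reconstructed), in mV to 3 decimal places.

0.400 mV

Step size: 2.048 V ÷ 2^12 = 0.500 mV.
(V_in − V_low)/LSB = (1.4714 − 0)/0.0005 = 2942.8000 → code 2942 (floor).
Code 2942 maps back to 0 + 2942×0.0005 V = 1.471 V.
V_in − V_rec = 0.0004 V = 0.400 mV.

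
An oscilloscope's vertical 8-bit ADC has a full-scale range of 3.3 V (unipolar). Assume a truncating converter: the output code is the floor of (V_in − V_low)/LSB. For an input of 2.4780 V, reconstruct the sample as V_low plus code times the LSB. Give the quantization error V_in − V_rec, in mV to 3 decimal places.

3.000 mV

One LSB is 3.3 V / 256 = 12.891 mV.
Scaled input = 192.2327 LSBs, so code = 192.
Code 192 maps back to 0 + 192×0.0128906 V = 2.475 V.
V_in − V_rec = 0.003 V = 3.000 mV.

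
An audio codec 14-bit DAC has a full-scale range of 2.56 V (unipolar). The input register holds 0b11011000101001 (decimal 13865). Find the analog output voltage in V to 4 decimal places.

2.1664 V

LSB = 2.56 V / 2^14 = 156.25 µV.
Code 0b11011000101001 = 13865 decimal.
V_out = 0 + 13865 × 0.00015625 V = 2.16641 V.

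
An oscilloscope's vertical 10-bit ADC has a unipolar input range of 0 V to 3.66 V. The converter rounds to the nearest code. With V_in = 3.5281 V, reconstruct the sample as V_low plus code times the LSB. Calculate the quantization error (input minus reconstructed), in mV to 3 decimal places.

0.346 mV

LSB = 3.66/2^10 = 3.574 mV.
(3.5281 − 0)/0.00357422 = 987.0968; round gives code 987.
V_rec = 0 + 987·0.00357422 = 3.5277539 V.
V_in − V_rec = 0.000346094 V = 0.346 mV.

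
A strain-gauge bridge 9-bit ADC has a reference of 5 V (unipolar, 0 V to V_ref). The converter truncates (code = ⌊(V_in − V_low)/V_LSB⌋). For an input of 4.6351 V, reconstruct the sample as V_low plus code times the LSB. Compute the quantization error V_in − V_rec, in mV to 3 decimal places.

6.194 mV

Step size: 5 V ÷ 2^9 = 9.766 mV.
(V_in − V_low)/LSB = (4.6351 − 0)/0.00976562 = 474.6342 → code 474 (floor).
V_rec = 0 + 474·0.00976562 = 4.6289062 V.
V_in − V_rec = 0.00619375 V = 6.194 mV.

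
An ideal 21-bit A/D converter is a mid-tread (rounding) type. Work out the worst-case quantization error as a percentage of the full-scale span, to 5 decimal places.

0.00002 %

Rounding → worst-case error = ½ LSB = V_FS/2^22, so 100/4194304 = 2.38419e-05 % of full scale.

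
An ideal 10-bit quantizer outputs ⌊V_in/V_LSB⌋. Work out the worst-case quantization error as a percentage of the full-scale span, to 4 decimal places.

0.0977 %

Truncating → worst-case error = 1 LSB = V_FS/2^10, so 100/1024 = 0.0976562 % of full scale.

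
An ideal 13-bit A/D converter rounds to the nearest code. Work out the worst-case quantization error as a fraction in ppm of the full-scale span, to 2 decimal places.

Rounding → worst-case error = ½ LSB = V_FS/2^14, so 1e+06/16384 = 61.0352 ppm of full scale.

61.04 ppm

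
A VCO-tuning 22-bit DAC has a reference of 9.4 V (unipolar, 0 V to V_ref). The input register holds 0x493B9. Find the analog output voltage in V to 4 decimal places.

LSB = 9.4 V / 2^22 = 2.24 µV.
Code 0x493B9 = 299961 decimal.
V_out = 0 + 299961 × 2.24113e-06 V = 0.672253 V.

0.6723 V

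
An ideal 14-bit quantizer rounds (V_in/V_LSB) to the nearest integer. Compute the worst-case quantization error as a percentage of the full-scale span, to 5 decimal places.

0.00305 %

Rounding → worst-case error = ½ LSB = V_FS/2^15, so 100/32768 = 0.00305176 % of full scale.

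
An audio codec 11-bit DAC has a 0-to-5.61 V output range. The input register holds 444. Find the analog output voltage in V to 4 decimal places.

1.2162 V

LSB = 5.61 V / 2^11 = 2.739 mV.
V_out = 0 + 444 × 0.00273926 V = 1.21623 V.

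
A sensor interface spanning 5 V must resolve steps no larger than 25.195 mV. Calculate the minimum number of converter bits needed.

Number of steps required ≥ 5 V / 25.195 mV = 198.45.
Need 2^N ≥ 198.45; 2^7 = 128, 2^8 = 256.
Minimum N = 8.

8 bits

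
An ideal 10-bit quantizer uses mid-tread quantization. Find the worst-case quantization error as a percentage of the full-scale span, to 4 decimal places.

Rounding → worst-case error = ½ LSB = V_FS/2^11, so 100/2048 = 0.0488281 % of full scale.

0.0488 %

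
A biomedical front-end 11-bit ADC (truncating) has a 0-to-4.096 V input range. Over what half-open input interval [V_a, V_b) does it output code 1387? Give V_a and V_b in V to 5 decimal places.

LSB = 4.096/2^11 = 2.000 mV.
V_a = V_low + 1387·LSB = 2.774 V; V_b = V_low + 1388·LSB = 2.776 V.

[2.77400 V, 2.77600 V)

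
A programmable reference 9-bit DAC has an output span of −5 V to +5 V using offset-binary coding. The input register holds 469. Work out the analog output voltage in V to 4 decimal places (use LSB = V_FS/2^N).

LSB = 10 V / 2^9 = 19.531 mV.
V_out = (−5) + 469 × 0.0195312 V = 4.16016 V.

4.1602 V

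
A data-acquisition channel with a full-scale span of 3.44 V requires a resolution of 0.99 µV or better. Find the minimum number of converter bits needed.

22 bits

Number of steps required ≥ 3.44 V / 0.99 µV = 3474747.47.
Need 2^N ≥ 3474747.47; 2^21 = 2097152, 2^22 = 4194304.
Minimum N = 22.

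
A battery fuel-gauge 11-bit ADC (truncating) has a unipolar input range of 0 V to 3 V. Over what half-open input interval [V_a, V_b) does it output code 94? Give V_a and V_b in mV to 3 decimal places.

[137.695 mV, 139.160 mV)

LSB = 3/2^11 = 1.465 mV.
V_a = V_low + 94·LSB = 0.137695 V; V_b = V_low + 95·LSB = 0.13916 V.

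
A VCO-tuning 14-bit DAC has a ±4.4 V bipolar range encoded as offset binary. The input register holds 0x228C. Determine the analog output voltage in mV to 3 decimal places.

LSB = 8.8 V / 2^14 = 0.537 mV.
Code 0x228C = 8844 decimal.
V_out = (−4.4) + 8844 × 0.000537109 V = 0.350195 V.
= 350.195 mV.

350.195 mV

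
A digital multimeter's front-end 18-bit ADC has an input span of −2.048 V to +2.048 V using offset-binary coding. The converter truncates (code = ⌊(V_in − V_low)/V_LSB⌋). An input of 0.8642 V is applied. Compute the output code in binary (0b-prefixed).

LSB = 4.096 V / 262144 = 15.62 µV.
(0.8642 − (−2.048)) / 1.5625e-05 = 186380.800 LSBs.
So the output code is 186380.
In binary (0b-prefixed): 0b101101100000001100.

code 0b101101100000001100 (decimal 186380)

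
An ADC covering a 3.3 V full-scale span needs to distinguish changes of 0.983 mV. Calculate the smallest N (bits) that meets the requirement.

12 bits

Number of steps required ≥ 3.3 V / 0.983 mV = 3357.07.
Need 2^N ≥ 3357.07; 2^11 = 2048, 2^12 = 4096.
Minimum N = 12.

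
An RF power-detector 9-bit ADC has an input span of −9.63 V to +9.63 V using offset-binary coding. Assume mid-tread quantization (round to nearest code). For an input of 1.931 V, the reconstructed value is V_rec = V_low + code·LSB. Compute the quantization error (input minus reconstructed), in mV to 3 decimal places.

One LSB is 19.26 V / 512 = 37.617 mV.
(V_in − V_low)/LSB = (1.931 − (−9.63))/0.0376172 = 307.3329 → code 307 (round).
V_rec = (−9.63) + 307·0.0376172 = 1.9184766 V.
Difference: 0.0125234 V → 12.523 mV.

12.523 mV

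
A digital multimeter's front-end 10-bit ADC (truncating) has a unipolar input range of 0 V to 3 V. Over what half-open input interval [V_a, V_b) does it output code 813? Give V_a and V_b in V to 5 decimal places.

[2.38184 V, 2.38477 V)

LSB = 3/2^10 = 2.930 mV.
V_a = V_low + 813·LSB = 2.38184 V; V_b = V_low + 814·LSB = 2.38477 V.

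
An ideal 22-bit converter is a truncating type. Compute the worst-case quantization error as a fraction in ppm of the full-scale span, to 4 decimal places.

Truncating → worst-case error = 1 LSB = V_FS/2^22, so 1e+06/4194304 = 0.238419 ppm of full scale.

0.2384 ppm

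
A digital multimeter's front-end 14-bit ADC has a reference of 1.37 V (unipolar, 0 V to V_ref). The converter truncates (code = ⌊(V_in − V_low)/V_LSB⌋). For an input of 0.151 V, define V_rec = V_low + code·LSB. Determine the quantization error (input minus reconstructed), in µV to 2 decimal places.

Step size: 1.37 V ÷ 2^14 = 83.62 µV.
(V_in − V_low)/LSB = (0.151 − 0)/8.36182e-05 = 1805.8277 → code 1805 (floor).
Code 1805 maps back to 0 + 1805×8.36182e-05 V = 0.15093079 V.
Error = 0.151 − 0.15093079 = 6.92139e-05 V = 69.21 µV.

69.21 µV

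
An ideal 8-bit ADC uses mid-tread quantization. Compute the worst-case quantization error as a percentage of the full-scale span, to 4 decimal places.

0.1953 %

Rounding → worst-case error = ½ LSB = V_FS/2^9, so 100/512 = 0.195312 % of full scale.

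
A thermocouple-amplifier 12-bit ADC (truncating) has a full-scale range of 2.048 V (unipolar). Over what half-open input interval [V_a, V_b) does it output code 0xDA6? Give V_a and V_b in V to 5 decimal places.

[1.74700 V, 1.74750 V)

LSB = 2.048/2^12 = 0.500 mV.
Code 0xDA6 = 3494 decimal.
V_a = V_low + 3494·LSB = 1.747 V; V_b = V_low + 3495·LSB = 1.7475 V.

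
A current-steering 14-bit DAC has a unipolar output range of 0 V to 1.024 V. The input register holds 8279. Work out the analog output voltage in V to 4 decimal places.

0.5174 V

LSB = 1.024 V / 2^14 = 62.50 µV.
V_out = 0 + 8279 × 6.25e-05 V = 0.517437 V.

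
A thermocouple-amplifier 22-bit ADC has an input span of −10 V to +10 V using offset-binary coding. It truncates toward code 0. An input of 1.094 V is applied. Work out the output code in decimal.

code 2326580

LSB = 20 V / 4194304 = 4.77 µV.
(V_in − V_low)/LSB = (1.094 − (−10)) / 4.76837e-06 = 2326580.429.
Floor → code 2326580.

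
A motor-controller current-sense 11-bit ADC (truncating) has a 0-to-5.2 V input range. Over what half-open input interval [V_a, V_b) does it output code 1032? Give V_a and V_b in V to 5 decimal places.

LSB = 5.2/2^11 = 2.539 mV.
V_a = V_low + 1032·LSB = 2.62031 V; V_b = V_low + 1033·LSB = 2.62285 V.

[2.62031 V, 2.62285 V)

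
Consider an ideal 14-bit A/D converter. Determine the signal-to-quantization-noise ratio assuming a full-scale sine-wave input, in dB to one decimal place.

SNR ≈ 6.02·N + 1.76 dB = 6.02·14 + 1.76 = 86.04 dB.

86.0 dB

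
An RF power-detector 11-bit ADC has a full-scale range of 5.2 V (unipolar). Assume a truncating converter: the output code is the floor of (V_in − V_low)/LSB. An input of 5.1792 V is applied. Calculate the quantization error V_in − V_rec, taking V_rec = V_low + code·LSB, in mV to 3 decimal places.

LSB = 5.2/2^11 = 2.539 mV.
(V_in − V_low)/LSB = (5.1792 − 0)/0.00253906 = 2039.8080 → code 2039 (floor).
Reconstructed: 5.1771484 V.
Difference: 0.00205156 V → 2.052 mV.

2.052 mV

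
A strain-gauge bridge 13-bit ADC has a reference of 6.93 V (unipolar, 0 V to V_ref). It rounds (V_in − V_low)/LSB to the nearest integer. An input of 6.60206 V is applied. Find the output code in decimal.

With 8192 levels over 6.93 V, one step is 0.846 mV.
(6.60206 − 0) / 0.000845947 = 7804.340 LSBs.
Round → code 7804.

code 7804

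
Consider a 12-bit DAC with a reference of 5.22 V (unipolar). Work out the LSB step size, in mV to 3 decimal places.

Full-scale span = 5.22 V.
LSB = 5.22 / 2^12 = 5.22 / 4096 = 0.00127441 V = 1.274 mV.

1.274 mV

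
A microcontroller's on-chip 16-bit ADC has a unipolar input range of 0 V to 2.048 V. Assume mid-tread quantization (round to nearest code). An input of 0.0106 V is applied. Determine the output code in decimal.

code 339

Full-scale span = 2.048 V; LSB = 2.048/2^16 = 31.25 µV.
(V_in − V_low)/LSB = (0.0106 − 0) / 3.125e-05 = 339.200.
So the output code is 339.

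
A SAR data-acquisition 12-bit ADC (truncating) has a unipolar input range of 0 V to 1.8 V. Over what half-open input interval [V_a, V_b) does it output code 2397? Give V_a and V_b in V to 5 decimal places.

LSB = 1.8/2^12 = 439.45 µV.
V_a = V_low + 2397·LSB = 1.05337 V; V_b = V_low + 2398·LSB = 1.05381 V.

[1.05337 V, 1.05381 V)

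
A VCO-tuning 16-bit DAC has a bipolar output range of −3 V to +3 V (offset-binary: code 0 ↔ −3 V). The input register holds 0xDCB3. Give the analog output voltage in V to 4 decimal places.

2.1726 V

LSB = 6 V / 2^16 = 91.55 µV.
Code 0xDCB3 = 56499 decimal.
V_out = (−3) + 56499 × 9.15527e-05 V = 2.17264 V.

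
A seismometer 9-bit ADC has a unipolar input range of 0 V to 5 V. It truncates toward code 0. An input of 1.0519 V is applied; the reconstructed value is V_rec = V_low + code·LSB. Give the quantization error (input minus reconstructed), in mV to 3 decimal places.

One LSB is 5 V / 512 = 9.766 mV.
Scaled input = 107.7146 LSBs, so code = 107.
Code 107 maps back to 0 + 107×0.00976562 V = 1.0449219 V.
Error = 1.0519 − 1.0449219 = 0.00697812 V = 6.978 mV.

6.978 mV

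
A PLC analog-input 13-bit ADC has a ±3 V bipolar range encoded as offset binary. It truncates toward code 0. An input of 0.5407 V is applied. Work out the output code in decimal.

code 4834

LSB = 6 V / 8192 = 0.732 mV.
(V_in − V_low)/LSB = (0.5407 − (−3)) / 0.000732422 = 4834.236.
Floor → code 4834.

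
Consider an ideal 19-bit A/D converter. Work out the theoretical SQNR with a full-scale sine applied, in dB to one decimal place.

SNR ≈ 6.02·N + 1.76 dB = 6.02·19 + 1.76 = 116.14 dB.

116.1 dB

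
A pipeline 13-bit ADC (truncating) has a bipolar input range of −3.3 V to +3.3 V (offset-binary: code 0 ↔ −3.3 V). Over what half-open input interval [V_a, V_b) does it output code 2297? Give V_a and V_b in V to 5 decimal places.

[-1.44939 V, -1.44858 V)

LSB = 6.6/2^13 = 0.806 mV.
V_a = V_low + 2297·LSB = -1.44939 V; V_b = V_low + 2298·LSB = -1.44858 V.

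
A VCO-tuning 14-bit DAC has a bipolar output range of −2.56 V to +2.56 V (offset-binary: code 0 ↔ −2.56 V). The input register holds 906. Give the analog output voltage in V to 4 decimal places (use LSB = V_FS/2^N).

LSB = 5.12 V / 2^14 = 312.50 µV.
V_out = (−2.56) + 906 × 0.0003125 V = -2.27687 V.

-2.2769 V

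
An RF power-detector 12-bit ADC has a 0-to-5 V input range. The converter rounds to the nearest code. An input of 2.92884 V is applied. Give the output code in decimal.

code 2399

LSB = 5 V / 4096 = 1.221 mV.
(2.92884 − 0) / 0.0012207 = 2399.306 LSBs.
round(2399.306) = 2399.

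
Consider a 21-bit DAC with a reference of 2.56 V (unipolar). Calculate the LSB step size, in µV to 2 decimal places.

1.22 µV

Full-scale span = 2.56 V.
LSB = 2.56 / 2^21 = 2.56 / 2097152 = 1.2207e-06 V = 1.22 µV.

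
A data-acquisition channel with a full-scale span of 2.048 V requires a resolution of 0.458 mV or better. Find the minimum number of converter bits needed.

13 bits

Number of steps required ≥ 2.048 V / 0.458 mV = 4471.62.
Need 2^N ≥ 4471.62; 2^12 = 4096, 2^13 = 8192.
Minimum N = 13.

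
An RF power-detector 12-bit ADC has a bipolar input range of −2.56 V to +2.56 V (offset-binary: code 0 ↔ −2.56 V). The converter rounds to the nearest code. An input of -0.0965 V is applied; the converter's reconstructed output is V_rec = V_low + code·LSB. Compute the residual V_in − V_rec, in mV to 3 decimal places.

Step size: 5.12 V ÷ 2^12 = 1.250 mV.
Scaled input = 1970.8000 LSBs, so code = 1971.
V_rec = (−2.56) + 1971·0.00125 = -0.09625 V.
V_in − V_rec = -0.00025 V = -0.250 mV.

-0.250 mV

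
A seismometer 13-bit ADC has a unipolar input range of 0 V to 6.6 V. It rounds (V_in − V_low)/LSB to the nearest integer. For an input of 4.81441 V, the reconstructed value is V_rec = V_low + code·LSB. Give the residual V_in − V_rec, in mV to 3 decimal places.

LSB = 6.6/2^13 = 0.806 mV.
(4.81441 − 0)/0.000805664 = 5975.7040; round gives code 5976.
V_rec = 0 + 5976·0.000805664 = 4.8146484 V.
V_in − V_rec = -0.000238437 V = -0.238 mV.

-0.238 mV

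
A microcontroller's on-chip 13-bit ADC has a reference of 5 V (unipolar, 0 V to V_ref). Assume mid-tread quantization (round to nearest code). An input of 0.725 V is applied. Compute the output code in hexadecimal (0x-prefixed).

Full-scale span = 5 V; LSB = 5/2^13 = 0.610 mV.
(V_in − V_low)/LSB = (0.725 − 0) / 0.000610352 = 1187.840.
round(1187.840) = 1188.
In hexadecimal (0x-prefixed): 0x4A4.

code 0x4A4 (decimal 1188)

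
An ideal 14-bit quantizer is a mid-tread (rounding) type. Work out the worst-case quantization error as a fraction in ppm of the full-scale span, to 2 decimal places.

30.52 ppm

Rounding → worst-case error = ½ LSB = V_FS/2^15, so 1e+06/32768 = 30.5176 ppm of full scale.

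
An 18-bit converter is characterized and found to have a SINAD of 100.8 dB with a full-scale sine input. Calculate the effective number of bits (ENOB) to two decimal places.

16.45 bits

ENOB = (SINAD − 1.76) / 6.02 = (100.8 − 1.76)/6.02 = 16.452.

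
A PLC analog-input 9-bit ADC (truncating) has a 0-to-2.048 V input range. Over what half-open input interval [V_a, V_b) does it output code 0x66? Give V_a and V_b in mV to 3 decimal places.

LSB = 2.048/2^9 = 4.000 mV.
Code 0x66 = 102 decimal.
V_a = V_low + 102·LSB = 0.408 V; V_b = V_low + 103·LSB = 0.412 V.

[408.000 mV, 412.000 mV)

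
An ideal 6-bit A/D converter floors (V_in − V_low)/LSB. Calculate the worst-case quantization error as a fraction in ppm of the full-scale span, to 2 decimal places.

Truncating → worst-case error = 1 LSB = V_FS/2^6, so 1e+06/64 = 15625 ppm of full scale.

15625.00 ppm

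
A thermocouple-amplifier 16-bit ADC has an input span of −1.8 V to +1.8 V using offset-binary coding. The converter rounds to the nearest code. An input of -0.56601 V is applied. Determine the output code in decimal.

code 22464

Full-scale span = 3.6 V; LSB = 3.6/2^16 = 54.93 µV.
(V_in − V_low)/LSB = (-0.56601 − (−1.8)) / 5.49316e-05 = 22464.102.
Round → code 22464.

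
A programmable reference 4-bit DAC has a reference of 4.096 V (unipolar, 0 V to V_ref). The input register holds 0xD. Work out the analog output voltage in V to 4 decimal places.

LSB = 4.096 V / 2^4 = 256.000 mV.
Code 0xD = 13 decimal.
V_out = 0 + 13 × 0.256 V = 3.328 V.

3.3280 V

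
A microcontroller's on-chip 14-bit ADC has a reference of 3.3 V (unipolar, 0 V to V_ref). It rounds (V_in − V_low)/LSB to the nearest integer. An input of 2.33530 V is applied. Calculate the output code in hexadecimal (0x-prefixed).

LSB = 3.3 V / 16384 = 201.42 µV.
Input sits at 11594.411 steps above V_low.
round(11594.411) = 11594.
In hexadecimal (0x-prefixed): 0x2D4A.

code 0x2D4A (decimal 11594)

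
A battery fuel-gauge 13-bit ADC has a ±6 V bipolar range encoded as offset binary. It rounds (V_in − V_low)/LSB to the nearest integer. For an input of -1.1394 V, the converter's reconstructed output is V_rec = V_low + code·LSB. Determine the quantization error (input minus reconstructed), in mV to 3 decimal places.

LSB = 12/2^13 = 1.465 mV.
Scaled input = 3318.1696 LSBs, so code = 3318.
Code 3318 maps back to (−6) + 3318×0.00146484 V = -1.1396484 V.
V_in − V_rec = 0.000248438 V = 0.248 mV.

0.248 mV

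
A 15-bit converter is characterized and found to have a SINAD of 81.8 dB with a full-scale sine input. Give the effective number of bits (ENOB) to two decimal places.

ENOB = (SINAD − 1.76) / 6.02 = (81.8 − 1.76)/6.02 = 13.296.

13.30 bits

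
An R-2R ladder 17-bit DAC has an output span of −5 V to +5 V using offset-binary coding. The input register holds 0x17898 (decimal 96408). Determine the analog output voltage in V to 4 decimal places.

2.3553 V

LSB = 10 V / 2^17 = 76.29 µV.
Code 0x17898 = 96408 decimal.
V_out = (−5) + 96408 × 7.62939e-05 V = 2.35535 V.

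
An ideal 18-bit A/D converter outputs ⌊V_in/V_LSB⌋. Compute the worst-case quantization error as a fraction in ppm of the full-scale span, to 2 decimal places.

3.81 ppm

Truncating → worst-case error = 1 LSB = V_FS/2^18, so 1e+06/262144 = 3.8147 ppm of full scale.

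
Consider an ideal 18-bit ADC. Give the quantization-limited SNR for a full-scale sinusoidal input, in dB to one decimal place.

SNR ≈ 6.02·N + 1.76 dB = 6.02·18 + 1.76 = 110.12 dB.

110.1 dB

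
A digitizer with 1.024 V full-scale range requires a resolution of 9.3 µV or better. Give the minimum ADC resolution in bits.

Number of steps required ≥ 1.024 V / 9.3 µV = 110107.53.
Need 2^N ≥ 110107.53; 2^16 = 65536, 2^17 = 131072.
Minimum N = 17.

17 bits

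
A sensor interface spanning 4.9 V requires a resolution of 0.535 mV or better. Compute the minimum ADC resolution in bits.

Number of steps required ≥ 4.9 V / 0.535 mV = 9158.88.
Need 2^N ≥ 9158.88; 2^13 = 8192, 2^14 = 16384.
Minimum N = 14.

14 bits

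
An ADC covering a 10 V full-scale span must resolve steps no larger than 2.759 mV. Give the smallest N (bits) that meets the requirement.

Number of steps required ≥ 10 V / 2.759 mV = 3624.50.
Need 2^N ≥ 3624.50; 2^11 = 2048, 2^12 = 4096.
Minimum N = 12.

12 bits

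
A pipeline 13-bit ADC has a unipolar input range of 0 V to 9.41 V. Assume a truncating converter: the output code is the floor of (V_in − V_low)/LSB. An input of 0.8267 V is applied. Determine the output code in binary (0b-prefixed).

code 0b1011001111 (decimal 719)

With 8192 levels over 9.41 V, one step is 1.149 mV.
(V_in − V_low)/LSB = (0.8267 − 0) / 0.00114868 = 719.695.
⌊·⌋(719.695) = 719.
In binary (0b-prefixed): 0b1011001111.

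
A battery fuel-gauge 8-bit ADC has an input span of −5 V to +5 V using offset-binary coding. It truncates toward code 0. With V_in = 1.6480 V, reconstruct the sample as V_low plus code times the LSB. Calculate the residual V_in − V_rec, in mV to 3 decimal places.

7.375 mV

Step size: 10 V ÷ 2^8 = 39.062 mV.
(V_in − V_low)/LSB = (1.6480 − (−5))/0.0390625 = 170.1888 → code 170 (floor).
Code 170 maps back to (−5) + 170×0.0390625 V = 1.640625 V.
Error = 1.6480 − 1.640625 = 0.007375 V = 7.375 mV.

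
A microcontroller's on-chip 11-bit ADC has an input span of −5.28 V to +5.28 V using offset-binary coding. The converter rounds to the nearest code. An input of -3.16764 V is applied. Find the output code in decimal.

code 410

LSB = 10.56 V / 2048 = 5.156 mV.
(V_in − V_low)/LSB = (-3.16764 − (−5.28)) / 0.00515625 = 409.670.
So the output code is 410.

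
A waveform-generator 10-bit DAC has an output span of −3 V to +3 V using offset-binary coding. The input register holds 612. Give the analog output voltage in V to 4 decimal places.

LSB = 6 V / 2^10 = 5.859 mV.
V_out = (−3) + 612 × 0.00585938 V = 0.585938 V.

0.5859 V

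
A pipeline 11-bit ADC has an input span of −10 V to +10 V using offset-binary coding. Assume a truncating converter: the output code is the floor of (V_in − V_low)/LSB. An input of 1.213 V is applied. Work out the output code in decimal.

code 1148

Full-scale span = 20 V; LSB = 20/2^11 = 9.766 mV.
(V_in − V_low)/LSB = (1.213 − (−10)) / 0.00976562 = 1148.211.
So the output code is 1148.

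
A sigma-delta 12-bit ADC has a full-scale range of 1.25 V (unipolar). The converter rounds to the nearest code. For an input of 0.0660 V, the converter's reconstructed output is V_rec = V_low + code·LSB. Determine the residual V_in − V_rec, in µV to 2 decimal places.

82.03 µV

Step size: 1.25 V ÷ 2^12 = 305.18 µV.
(0.0660 − 0)/0.000305176 = 216.2688; round gives code 216.
V_rec = 0 + 216·0.000305176 = 0.065917969 V.
Error = 0.0660 − 0.065917969 = 8.20313e-05 V = 82.03 µV.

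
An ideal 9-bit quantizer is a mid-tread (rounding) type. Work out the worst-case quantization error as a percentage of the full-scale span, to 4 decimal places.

0.0977 %

Rounding → worst-case error = ½ LSB = V_FS/2^10, so 100/1024 = 0.0976562 % of full scale.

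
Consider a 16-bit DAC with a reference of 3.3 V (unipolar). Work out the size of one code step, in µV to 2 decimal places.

50.35 µV

Full-scale span = 3.3 V.
LSB = 3.3 / 2^16 = 3.3 / 65536 = 5.0354e-05 V = 50.35 µV.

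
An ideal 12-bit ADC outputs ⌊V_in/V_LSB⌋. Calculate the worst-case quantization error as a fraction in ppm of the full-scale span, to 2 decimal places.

244.14 ppm

Truncating → worst-case error = 1 LSB = V_FS/2^12, so 1e+06/4096 = 244.141 ppm of full scale.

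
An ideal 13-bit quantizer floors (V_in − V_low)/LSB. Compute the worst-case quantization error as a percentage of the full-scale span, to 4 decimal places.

Truncating → worst-case error = 1 LSB = V_FS/2^13, so 100/8192 = 0.012207 % of full scale.

0.0122 %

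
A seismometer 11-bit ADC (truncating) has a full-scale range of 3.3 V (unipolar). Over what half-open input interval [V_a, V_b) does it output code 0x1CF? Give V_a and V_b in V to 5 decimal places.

[0.74604 V, 0.74766 V)

LSB = 3.3/2^11 = 1.611 mV.
Code 0x1CF = 463 decimal.
V_a = V_low + 463·LSB = 0.746045 V; V_b = V_low + 464·LSB = 0.747656 V.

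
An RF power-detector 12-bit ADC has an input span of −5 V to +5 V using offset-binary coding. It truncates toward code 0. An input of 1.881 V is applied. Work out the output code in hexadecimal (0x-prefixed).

code 0xB02 (decimal 2818)

LSB = 10 V / 4096 = 2.441 mV.
(1.881 − (−5)) / 0.00244141 = 2818.458 LSBs.
So the output code is 2818.
In hexadecimal (0x-prefixed): 0xB02.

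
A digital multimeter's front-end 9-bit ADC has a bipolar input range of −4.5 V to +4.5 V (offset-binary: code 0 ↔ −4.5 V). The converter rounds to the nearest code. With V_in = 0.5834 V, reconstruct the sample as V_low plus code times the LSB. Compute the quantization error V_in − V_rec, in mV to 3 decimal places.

Step size: 9 V ÷ 2^9 = 17.578 mV.
(V_in − V_low)/LSB = (0.5834 − (−4.5))/0.0175781 = 289.1890 → code 289 (round).
V_rec = (−4.5) + 289·0.0175781 = 0.58007812 V.
Error = 0.5834 − 0.58007812 = 0.00332188 V = 3.322 mV.

3.322 mV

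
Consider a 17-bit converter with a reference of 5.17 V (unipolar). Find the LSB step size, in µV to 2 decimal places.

Full-scale span = 5.17 V.
LSB = 5.17 / 2^17 = 5.17 / 131072 = 3.9444e-05 V = 39.44 µV.

39.44 µV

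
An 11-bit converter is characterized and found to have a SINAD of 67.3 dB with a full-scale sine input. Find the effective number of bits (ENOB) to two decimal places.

ENOB = (SINAD − 1.76) / 6.02 = (67.3 − 1.76)/6.02 = 10.887.

10.89 bits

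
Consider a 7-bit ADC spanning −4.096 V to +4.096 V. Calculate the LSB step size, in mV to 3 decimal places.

Full-scale span = 8.192 V.
LSB = 8.192 / 2^7 = 8.192 / 128 = 0.064 V = 64.000 mV.

64.000 mV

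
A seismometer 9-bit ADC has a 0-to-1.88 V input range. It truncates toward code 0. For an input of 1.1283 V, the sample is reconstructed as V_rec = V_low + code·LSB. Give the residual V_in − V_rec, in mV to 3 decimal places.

One LSB is 1.88 V / 512 = 3.672 mV.
(1.1283 − 0)/0.00367187 = 307.2817; ⌊·⌋ gives code 307.
V_rec = 0 + 307·0.00367187 = 1.1272656 V.
V_in − V_rec = 0.00103437 V = 1.034 mV.

1.034 mV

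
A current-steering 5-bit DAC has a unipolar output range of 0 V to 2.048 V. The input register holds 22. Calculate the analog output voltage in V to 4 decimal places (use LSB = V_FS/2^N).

1.4080 V

LSB = 2.048 V / 2^5 = 64.000 mV.
V_out = 0 + 22 × 0.064 V = 1.408 V.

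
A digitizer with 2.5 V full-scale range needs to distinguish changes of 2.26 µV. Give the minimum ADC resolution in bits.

21 bits

Number of steps required ≥ 2.5 V / 2.26 µV = 1106194.69.
Need 2^N ≥ 1106194.69; 2^20 = 1048576, 2^21 = 2097152.
Minimum N = 21.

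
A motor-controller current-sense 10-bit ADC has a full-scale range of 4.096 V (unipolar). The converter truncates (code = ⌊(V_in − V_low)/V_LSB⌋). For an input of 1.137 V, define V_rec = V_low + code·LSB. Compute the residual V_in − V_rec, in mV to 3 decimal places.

1.000 mV

One LSB is 4.096 V / 1024 = 4.000 mV.
(1.137 − 0)/0.004 = 284.2500; ⌊·⌋ gives code 284.
Code 284 maps back to 0 + 284×0.004 V = 1.136 V.
Error = 1.137 − 1.136 = 0.001 V = 1.000 mV.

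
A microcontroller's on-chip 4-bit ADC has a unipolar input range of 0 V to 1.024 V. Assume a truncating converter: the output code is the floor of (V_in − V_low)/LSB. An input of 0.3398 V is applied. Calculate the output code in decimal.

LSB = 1.024 V / 16 = 64.000 mV.
Input sits at 5.309 steps above V_low.
⌊·⌋(5.309) = 5.

code 5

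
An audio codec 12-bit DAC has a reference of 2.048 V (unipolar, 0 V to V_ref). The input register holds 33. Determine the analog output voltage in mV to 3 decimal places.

LSB = 2.048 V / 2^12 = 0.500 mV.
V_out = 0 + 33 × 0.0005 V = 0.0165 V.
= 16.500 mV.

16.500 mV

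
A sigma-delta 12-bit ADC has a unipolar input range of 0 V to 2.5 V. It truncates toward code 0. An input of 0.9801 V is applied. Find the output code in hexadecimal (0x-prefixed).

Full-scale span = 2.5 V; LSB = 2.5/2^12 = 0.610 mV.
(V_in − V_low)/LSB = (0.9801 − 0) / 0.000610352 = 1605.796.
So the output code is 1605.
In hexadecimal (0x-prefixed): 0x645.

code 0x645 (decimal 1605)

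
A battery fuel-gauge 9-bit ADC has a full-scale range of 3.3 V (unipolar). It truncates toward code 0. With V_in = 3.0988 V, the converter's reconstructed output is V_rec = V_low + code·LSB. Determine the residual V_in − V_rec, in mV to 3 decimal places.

Step size: 3.3 V ÷ 2^9 = 6.445 mV.
(3.0988 − 0)/0.00644531 = 480.7835; ⌊·⌋ gives code 480.
Reconstructed: 3.09375 V.
V_in − V_rec = 0.00505 V = 5.050 mV.

5.050 mV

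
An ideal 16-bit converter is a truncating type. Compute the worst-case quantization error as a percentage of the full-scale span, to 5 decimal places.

Truncating → worst-case error = 1 LSB = V_FS/2^16, so 100/65536 = 0.00152588 % of full scale.

0.00153 %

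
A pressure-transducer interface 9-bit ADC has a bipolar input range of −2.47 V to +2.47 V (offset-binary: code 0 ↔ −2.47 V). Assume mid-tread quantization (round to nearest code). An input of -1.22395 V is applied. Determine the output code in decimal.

With 512 levels over 4.94 V, one step is 9.648 mV.
Input sits at 129.145 steps above V_low.
round(129.145) = 129.

code 129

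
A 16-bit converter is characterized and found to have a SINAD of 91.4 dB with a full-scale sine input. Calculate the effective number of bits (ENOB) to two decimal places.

14.89 bits

ENOB = (SINAD − 1.76) / 6.02 = (91.4 − 1.76)/6.02 = 14.890.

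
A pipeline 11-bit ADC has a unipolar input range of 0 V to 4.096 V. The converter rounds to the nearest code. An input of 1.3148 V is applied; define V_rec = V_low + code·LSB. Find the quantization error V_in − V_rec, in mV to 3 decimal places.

One LSB is 4.096 V / 2048 = 2.000 mV.
(V_in − V_low)/LSB = (1.3148 − 0)/0.002 = 657.4000 → code 657 (round).
Reconstructed: 1.314 V.
Error = 1.3148 − 1.314 = 0.0008 V = 0.800 mV.

0.800 mV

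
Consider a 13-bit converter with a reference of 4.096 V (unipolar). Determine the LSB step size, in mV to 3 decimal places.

Full-scale span = 4.096 V.
LSB = 4.096 / 2^13 = 4.096 / 8192 = 0.0005 V = 0.500 mV.

0.500 mV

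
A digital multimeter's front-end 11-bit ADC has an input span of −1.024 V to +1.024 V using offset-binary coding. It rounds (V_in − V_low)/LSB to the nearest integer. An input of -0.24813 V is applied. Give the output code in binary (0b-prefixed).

code 0b1100001000 (decimal 776)

Full-scale span = 2.048 V; LSB = 2.048/2^11 = 1.000 mV.
Input sits at 775.870 steps above V_low.
So the output code is 776.
In binary (0b-prefixed): 0b1100001000.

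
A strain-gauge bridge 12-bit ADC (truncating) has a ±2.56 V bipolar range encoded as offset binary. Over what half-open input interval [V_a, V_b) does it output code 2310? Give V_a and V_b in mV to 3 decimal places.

LSB = 5.12/2^12 = 1.250 mV.
V_a = V_low + 2310·LSB = 0.3275 V; V_b = V_low + 2311·LSB = 0.32875 V.

[327.500 mV, 328.750 mV)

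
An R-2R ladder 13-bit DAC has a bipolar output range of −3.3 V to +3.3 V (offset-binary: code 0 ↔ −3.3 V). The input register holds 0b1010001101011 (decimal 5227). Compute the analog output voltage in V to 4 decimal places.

LSB = 6.6 V / 2^13 = 0.806 mV.
Code 0b1010001101011 = 5227 decimal.
V_out = (−3.3) + 5227 × 0.000805664 V = 0.911206 V.

0.9112 V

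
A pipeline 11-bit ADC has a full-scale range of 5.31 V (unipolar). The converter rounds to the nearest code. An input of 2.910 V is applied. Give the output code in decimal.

With 2048 levels over 5.31 V, one step is 2.593 mV.
(2.910 − 0) / 0.00259277 = 1122.350 LSBs.
round(1122.350) = 1122.

code 1122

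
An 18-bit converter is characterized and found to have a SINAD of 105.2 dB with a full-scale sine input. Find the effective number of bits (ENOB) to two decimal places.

17.18 bits

ENOB = (SINAD − 1.76) / 6.02 = (105.2 − 1.76)/6.02 = 17.183.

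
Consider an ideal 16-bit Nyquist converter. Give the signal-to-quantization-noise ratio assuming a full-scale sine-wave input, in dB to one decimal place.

98.1 dB

SNR ≈ 6.02·N + 1.76 dB = 6.02·16 + 1.76 = 98.08 dB.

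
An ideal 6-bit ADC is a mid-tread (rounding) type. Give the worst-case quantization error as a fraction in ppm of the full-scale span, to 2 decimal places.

Rounding → worst-case error = ½ LSB = V_FS/2^7, so 1e+06/128 = 7812.5 ppm of full scale.

7812.50 ppm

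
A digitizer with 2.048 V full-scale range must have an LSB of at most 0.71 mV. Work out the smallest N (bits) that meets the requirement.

Number of steps required ≥ 2.048 V / 0.71 mV = 2884.51.
Need 2^N ≥ 2884.51; 2^11 = 2048, 2^12 = 4096.
Minimum N = 12.

12 bits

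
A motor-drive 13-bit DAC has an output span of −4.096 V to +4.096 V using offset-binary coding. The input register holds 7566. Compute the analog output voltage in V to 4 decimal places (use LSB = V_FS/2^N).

LSB = 8.192 V / 2^13 = 1.000 mV.
V_out = (−4.096) + 7566 × 0.001 V = 3.47 V.

3.4700 V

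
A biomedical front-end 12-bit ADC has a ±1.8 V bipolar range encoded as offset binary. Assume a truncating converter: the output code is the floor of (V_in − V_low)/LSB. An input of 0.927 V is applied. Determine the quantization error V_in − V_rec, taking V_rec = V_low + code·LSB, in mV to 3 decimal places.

One LSB is 3.6 V / 4096 = 0.879 mV.
(0.927 − (−1.8))/0.000878906 = 3102.7200; ⌊·⌋ gives code 3102.
V_rec = (−1.8) + 3102·0.000878906 = 0.92636719 V.
Difference: 0.000632813 V → 0.633 mV.

0.633 mV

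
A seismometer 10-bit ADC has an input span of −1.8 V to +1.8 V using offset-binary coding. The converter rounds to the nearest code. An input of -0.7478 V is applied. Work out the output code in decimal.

LSB = 3.6 V / 1024 = 3.516 mV.
Input sits at 299.292 steps above V_low.
So the output code is 299.

code 299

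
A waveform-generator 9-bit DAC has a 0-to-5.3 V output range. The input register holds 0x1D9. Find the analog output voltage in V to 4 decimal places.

LSB = 5.3 V / 2^9 = 10.352 mV.
Code 0x1D9 = 473 decimal.
V_out = 0 + 473 × 0.0103516 V = 4.89629 V.

4.8963 V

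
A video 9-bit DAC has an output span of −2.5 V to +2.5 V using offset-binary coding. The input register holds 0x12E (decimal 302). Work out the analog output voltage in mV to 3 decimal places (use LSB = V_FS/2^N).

449.219 mV

LSB = 5 V / 2^9 = 9.766 mV.
Code 0x12E = 302 decimal.
V_out = (−2.5) + 302 × 0.00976562 V = 0.449219 V.
= 449.219 mV.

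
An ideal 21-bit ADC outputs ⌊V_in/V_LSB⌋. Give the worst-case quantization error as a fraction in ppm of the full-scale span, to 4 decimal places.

0.4768 ppm

Truncating → worst-case error = 1 LSB = V_FS/2^21, so 1e+06/2097152 = 0.476837 ppm of full scale.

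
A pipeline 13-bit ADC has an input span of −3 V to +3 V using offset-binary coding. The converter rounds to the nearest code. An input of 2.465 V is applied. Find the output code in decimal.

Full-scale span = 6 V; LSB = 6/2^13 = 0.732 mV.
Input sits at 7461.547 steps above V_low.
Round → code 7462.

code 7462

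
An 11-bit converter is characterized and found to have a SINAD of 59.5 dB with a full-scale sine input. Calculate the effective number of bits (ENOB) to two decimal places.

ENOB = (SINAD − 1.76) / 6.02 = (59.5 − 1.76)/6.02 = 9.591.

9.59 bits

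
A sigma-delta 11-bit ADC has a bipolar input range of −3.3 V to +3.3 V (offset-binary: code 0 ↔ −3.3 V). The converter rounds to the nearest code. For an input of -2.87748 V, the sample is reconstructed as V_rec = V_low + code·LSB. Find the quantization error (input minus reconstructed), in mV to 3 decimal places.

LSB = 6.6/2^11 = 3.223 mV.
(-2.87748 − (−3.3))/0.00322266 = 131.1092; round gives code 131.
Code 131 maps back to (−3.3) + 131×0.00322266 V = -2.877832 V.
V_in − V_rec = 0.000352031 V = 0.352 mV.

0.352 mV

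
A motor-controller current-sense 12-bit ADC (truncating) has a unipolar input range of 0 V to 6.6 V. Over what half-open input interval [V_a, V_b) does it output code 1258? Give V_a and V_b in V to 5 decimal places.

LSB = 6.6/2^12 = 1.611 mV.
V_a = V_low + 1258·LSB = 2.02705 V; V_b = V_low + 1259·LSB = 2.02866 V.

[2.02705 V, 2.02866 V)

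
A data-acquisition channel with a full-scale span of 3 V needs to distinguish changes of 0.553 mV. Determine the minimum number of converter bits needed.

13 bits

Number of steps required ≥ 3 V / 0.553 mV = 5424.95.
Need 2^N ≥ 5424.95; 2^12 = 4096, 2^13 = 8192.
Minimum N = 13.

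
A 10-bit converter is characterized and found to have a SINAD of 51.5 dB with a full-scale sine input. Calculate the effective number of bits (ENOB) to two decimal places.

ENOB = (SINAD − 1.76) / 6.02 = (51.5 − 1.76)/6.02 = 8.262.

8.26 bits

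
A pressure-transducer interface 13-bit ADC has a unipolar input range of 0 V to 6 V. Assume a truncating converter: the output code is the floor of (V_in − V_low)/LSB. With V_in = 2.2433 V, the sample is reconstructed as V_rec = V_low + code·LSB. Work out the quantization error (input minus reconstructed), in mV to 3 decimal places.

0.624 mV

LSB = 6/2^13 = 0.732 mV.
Scaled input = 3062.8523 LSBs, so code = 3062.
V_rec = 0 + 3062·0.000732422 = 2.2426758 V.
Difference: 0.000624219 V → 0.624 mV.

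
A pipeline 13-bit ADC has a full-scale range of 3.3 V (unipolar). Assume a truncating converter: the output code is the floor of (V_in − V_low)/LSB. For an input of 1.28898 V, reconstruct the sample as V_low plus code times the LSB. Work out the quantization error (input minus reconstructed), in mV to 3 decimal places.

0.320 mV

Step size: 3.3 V ÷ 2^13 = 402.83 µV.
Scaled input = 3199.7952 LSBs, so code = 3199.
Code 3199 maps back to 0 + 3199×0.000402832 V = 1.2886597 V.
Error = 1.28898 − 1.2886597 = 0.000320332 V = 0.320 mV.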